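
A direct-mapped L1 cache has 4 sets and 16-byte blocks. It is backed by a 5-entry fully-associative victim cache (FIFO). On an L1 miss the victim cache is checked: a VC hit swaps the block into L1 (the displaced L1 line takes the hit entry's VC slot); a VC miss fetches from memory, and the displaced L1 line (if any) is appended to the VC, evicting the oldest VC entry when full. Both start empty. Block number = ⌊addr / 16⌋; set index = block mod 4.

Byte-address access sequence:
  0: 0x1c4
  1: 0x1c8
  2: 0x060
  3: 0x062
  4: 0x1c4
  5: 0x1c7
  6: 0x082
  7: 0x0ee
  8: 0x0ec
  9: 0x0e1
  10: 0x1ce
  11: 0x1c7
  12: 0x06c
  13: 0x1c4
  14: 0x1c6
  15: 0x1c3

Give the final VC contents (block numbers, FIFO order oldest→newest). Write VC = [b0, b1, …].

#0 0x1c4→b28/s0 MISS; vc=[]
#1 0x1c8→b28/s0 L1-HIT; vc=[]
#2 0x60→b6/s2 MISS; vc=[]
#3 0x62→b6/s2 L1-HIT; vc=[]
#4 0x1c4→b28/s0 L1-HIT; vc=[]
#5 0x1c7→b28/s0 L1-HIT; vc=[]
#6 0x82→b8/s0 MISS; vc=[28]
#7 0xee→b14/s2 MISS; vc=[28,6]
#8 0xec→b14/s2 L1-HIT; vc=[28,6]
#9 0xe1→b14/s2 L1-HIT; vc=[28,6]
#10 0x1ce→b28/s0 VC-HIT; vc=[8,6]
#11 0x1c7→b28/s0 L1-HIT; vc=[8,6]
#12 0x6c→b6/s2 VC-HIT; vc=[8,14]
#13 0x1c4→b28/s0 L1-HIT; vc=[8,14]
#14 0x1c6→b28/s0 L1-HIT; vc=[8,14]
#15 0x1c3→b28/s0 L1-HIT; vc=[8,14]

VC = [8, 14]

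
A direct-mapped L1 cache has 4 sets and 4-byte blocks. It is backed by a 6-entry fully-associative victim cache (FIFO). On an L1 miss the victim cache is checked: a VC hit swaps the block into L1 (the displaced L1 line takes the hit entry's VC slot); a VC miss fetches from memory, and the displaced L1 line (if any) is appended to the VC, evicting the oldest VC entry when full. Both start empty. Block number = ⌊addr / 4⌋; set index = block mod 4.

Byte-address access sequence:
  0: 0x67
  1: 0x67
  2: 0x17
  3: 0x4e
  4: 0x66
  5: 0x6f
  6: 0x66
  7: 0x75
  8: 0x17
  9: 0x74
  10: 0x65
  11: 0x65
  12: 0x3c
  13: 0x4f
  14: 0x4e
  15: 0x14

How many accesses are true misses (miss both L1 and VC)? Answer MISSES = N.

  [0] addr=0x67 blk=25 s=1: MISS | VC []
  [1] addr=0x67 blk=25 s=1: L1-HIT | VC []
  [2] addr=0x17 blk=5 s=1: MISS | VC [25]
  [3] addr=0x4e blk=19 s=3: MISS | VC [25]
  [4] addr=0x66 blk=25 s=1: VC-HIT | VC [5]
  [5] addr=0x6f blk=27 s=3: MISS | VC [5, 19]
  [6] addr=0x66 blk=25 s=1: L1-HIT | VC [5, 19]
  [7] addr=0x75 blk=29 s=1: MISS | VC [5, 19, 25]
  [8] addr=0x17 blk=5 s=1: VC-HIT | VC [29, 19, 25]
  [9] addr=0x74 blk=29 s=1: VC-HIT | VC [5, 19, 25]
  [10] addr=0x65 blk=25 s=1: VC-HIT | VC [5, 19, 29]
  [11] addr=0x65 blk=25 s=1: L1-HIT | VC [5, 19, 29]
  [12] addr=0x3c blk=15 s=3: MISS | VC [5, 19, 29, 27]
  [13] addr=0x4f blk=19 s=3: VC-HIT | VC [5, 15, 29, 27]
  [14] addr=0x4e blk=19 s=3: L1-HIT | VC [5, 15, 29, 27]
  [15] addr=0x14 blk=5 s=1: VC-HIT | VC [25, 15, 29, 27]

MISSES = 6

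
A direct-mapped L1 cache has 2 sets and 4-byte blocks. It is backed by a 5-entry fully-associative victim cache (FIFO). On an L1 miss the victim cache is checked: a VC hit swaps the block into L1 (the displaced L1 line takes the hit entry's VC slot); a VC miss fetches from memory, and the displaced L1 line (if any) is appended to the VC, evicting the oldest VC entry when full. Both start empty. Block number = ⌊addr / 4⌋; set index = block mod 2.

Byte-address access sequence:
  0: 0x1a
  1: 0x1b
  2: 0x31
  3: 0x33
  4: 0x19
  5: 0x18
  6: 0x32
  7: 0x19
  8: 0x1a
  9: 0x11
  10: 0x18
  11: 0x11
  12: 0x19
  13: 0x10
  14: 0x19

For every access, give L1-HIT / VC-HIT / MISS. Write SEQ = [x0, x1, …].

SEQ = [MISS, L1-HIT, MISS, L1-HIT, VC-HIT, L1-HIT, VC-HIT, VC-HIT, L1-HIT, MISS, VC-HIT, VC-HIT, VC-HIT, VC-HIT, VC-HIT]

0: 0x1a (blk 6, set 0) → MISS  vc=[]
1: 0x1b (blk 6, set 0) → L1-HIT  vc=[]
2: 0x31 (blk 12, set 0) → MISS  vc=[6]
3: 0x33 (blk 12, set 0) → L1-HIT  vc=[6]
4: 0x19 (blk 6, set 0) → VC-HIT  vc=[12]
5: 0x18 (blk 6, set 0) → L1-HIT  vc=[12]
6: 0x32 (blk 12, set 0) → VC-HIT  vc=[6]
7: 0x19 (blk 6, set 0) → VC-HIT  vc=[12]
8: 0x1a (blk 6, set 0) → L1-HIT  vc=[12]
9: 0x11 (blk 4, set 0) → MISS  vc=[12, 6]
10: 0x18 (blk 6, set 0) → VC-HIT  vc=[12, 4]
11: 0x11 (blk 4, set 0) → VC-HIT  vc=[12, 6]
12: 0x19 (blk 6, set 0) → VC-HIT  vc=[12, 4]
13: 0x10 (blk 4, set 0) → VC-HIT  vc=[12, 6]
14: 0x19 (blk 6, set 0) → VC-HIT  vc=[12, 4]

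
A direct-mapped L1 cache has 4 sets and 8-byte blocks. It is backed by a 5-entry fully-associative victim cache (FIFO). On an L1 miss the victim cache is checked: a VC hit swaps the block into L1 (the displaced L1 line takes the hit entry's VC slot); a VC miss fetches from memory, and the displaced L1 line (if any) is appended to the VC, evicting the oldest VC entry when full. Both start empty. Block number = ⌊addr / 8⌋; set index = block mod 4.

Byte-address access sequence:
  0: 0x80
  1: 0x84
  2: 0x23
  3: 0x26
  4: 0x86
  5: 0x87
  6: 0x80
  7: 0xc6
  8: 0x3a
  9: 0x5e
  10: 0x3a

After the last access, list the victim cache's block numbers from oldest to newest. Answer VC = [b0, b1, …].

VC = [4, 16, 11]

#0 0x80→b16/s0 MISS; vc=[]
#1 0x84→b16/s0 L1-HIT; vc=[]
#2 0x23→b4/s0 MISS; vc=[16]
#3 0x26→b4/s0 L1-HIT; vc=[16]
#4 0x86→b16/s0 VC-HIT; vc=[4]
#5 0x87→b16/s0 L1-HIT; vc=[4]
#6 0x80→b16/s0 L1-HIT; vc=[4]
#7 0xc6→b24/s0 MISS; vc=[4,16]
#8 0x3a→b7/s3 MISS; vc=[4,16]
#9 0x5e→b11/s3 MISS; vc=[4,16,7]
#10 0x3a→b7/s3 VC-HIT; vc=[4,16,11]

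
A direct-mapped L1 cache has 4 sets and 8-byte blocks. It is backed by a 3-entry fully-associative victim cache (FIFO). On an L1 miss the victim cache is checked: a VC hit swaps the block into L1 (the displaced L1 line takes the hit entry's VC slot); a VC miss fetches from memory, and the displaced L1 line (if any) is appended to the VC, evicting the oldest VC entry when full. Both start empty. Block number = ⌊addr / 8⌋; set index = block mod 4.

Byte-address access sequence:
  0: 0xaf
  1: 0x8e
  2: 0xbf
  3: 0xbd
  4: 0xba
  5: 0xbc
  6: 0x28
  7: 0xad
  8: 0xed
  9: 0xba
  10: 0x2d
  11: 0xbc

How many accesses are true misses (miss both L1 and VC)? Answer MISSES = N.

0: 0xaf (blk 21, set 1) → MISS  vc=[]
1: 0x8e (blk 17, set 1) → MISS  vc=[21]
2: 0xbf (blk 23, set 3) → MISS  vc=[21]
3: 0xbd (blk 23, set 3) → L1-HIT  vc=[21]
4: 0xba (blk 23, set 3) → L1-HIT  vc=[21]
5: 0xbc (blk 23, set 3) → L1-HIT  vc=[21]
6: 0x28 (blk 5, set 1) → MISS  vc=[21, 17]
7: 0xad (blk 21, set 1) → VC-HIT  vc=[5, 17]
8: 0xed (blk 29, set 1) → MISS  vc=[5, 17, 21]
9: 0xba (blk 23, set 3) → L1-HIT  vc=[5, 17, 21]
10: 0x2d (blk 5, set 1) → VC-HIT  vc=[29, 17, 21]
11: 0xbc (blk 23, set 3) → L1-HIT  vc=[29, 17, 21]

MISSES = 5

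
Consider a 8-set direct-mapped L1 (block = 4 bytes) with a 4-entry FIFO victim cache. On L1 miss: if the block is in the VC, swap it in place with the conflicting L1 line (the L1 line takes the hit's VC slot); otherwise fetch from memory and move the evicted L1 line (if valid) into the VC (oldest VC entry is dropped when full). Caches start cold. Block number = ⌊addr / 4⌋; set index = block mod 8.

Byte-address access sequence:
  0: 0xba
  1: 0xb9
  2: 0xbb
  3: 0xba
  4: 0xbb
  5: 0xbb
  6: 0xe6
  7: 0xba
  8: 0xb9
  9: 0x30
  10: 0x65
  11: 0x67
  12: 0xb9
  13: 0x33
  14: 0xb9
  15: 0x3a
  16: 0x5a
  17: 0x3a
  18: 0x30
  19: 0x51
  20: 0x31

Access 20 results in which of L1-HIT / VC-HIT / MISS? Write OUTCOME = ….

OUTCOME = VC-HIT

  [0] addr=0xba blk=46 s=6: MISS | VC []
  [1] addr=0xb9 blk=46 s=6: L1-HIT | VC []
  [2] addr=0xbb blk=46 s=6: L1-HIT | VC []
  [3] addr=0xba blk=46 s=6: L1-HIT | VC []
  [4] addr=0xbb blk=46 s=6: L1-HIT | VC []
  [5] addr=0xbb blk=46 s=6: L1-HIT | VC []
  [6] addr=0xe6 blk=57 s=1: MISS | VC []
  [7] addr=0xba blk=46 s=6: L1-HIT | VC []
  [8] addr=0xb9 blk=46 s=6: L1-HIT | VC []
  [9] addr=0x30 blk=12 s=4: MISS | VC []
  [10] addr=0x65 blk=25 s=1: MISS | VC [57]
  [11] addr=0x67 blk=25 s=1: L1-HIT | VC [57]
  [12] addr=0xb9 blk=46 s=6: L1-HIT | VC [57]
  [13] addr=0x33 blk=12 s=4: L1-HIT | VC [57]
  [14] addr=0xb9 blk=46 s=6: L1-HIT | VC [57]
  [15] addr=0x3a blk=14 s=6: MISS | VC [57, 46]
  [16] addr=0x5a blk=22 s=6: MISS | VC [57, 46, 14]
  [17] addr=0x3a blk=14 s=6: VC-HIT | VC [57, 46, 22]
  [18] addr=0x30 blk=12 s=4: L1-HIT | VC [57, 46, 22]
  [19] addr=0x51 blk=20 s=4: MISS | VC [57, 46, 22, 12]
  [20] addr=0x31 blk=12 s=4: VC-HIT | VC [57, 46, 22, 20]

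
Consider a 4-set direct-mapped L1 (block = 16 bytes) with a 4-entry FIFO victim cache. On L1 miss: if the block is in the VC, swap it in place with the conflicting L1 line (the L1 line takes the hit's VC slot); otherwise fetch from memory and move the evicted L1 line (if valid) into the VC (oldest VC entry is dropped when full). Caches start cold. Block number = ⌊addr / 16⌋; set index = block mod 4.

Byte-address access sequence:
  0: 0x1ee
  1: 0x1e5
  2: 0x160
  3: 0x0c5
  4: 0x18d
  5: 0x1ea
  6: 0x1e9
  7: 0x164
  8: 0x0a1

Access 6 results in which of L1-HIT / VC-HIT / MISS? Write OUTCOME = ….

0: 0x1ee (blk 30, set 2) → MISS  vc=[]
1: 0x1e5 (blk 30, set 2) → L1-HIT  vc=[]
2: 0x160 (blk 22, set 2) → MISS  vc=[30]
3: 0xc5 (blk 12, set 0) → MISS  vc=[30]
4: 0x18d (blk 24, set 0) → MISS  vc=[30, 12]
5: 0x1ea (blk 30, set 2) → VC-HIT  vc=[22, 12]
6: 0x1e9 (blk 30, set 2) → L1-HIT  vc=[22, 12]
7: 0x164 (blk 22, set 2) → VC-HIT  vc=[30, 12]
8: 0xa1 (blk 10, set 2) → MISS  vc=[30, 12, 22]

OUTCOME = L1-HIT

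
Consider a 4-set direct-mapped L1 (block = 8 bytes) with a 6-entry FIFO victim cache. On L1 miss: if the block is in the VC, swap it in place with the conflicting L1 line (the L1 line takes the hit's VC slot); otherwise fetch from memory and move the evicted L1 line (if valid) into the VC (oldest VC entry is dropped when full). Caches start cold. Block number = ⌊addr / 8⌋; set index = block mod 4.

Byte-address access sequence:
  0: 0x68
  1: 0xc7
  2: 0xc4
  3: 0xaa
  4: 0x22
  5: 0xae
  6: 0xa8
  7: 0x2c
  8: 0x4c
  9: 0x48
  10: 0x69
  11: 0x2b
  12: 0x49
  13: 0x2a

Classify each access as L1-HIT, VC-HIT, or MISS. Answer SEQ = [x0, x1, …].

SEQ = [MISS, MISS, L1-HIT, MISS, MISS, L1-HIT, L1-HIT, MISS, MISS, L1-HIT, VC-HIT, VC-HIT, VC-HIT, VC-HIT]

  [0] addr=0x68 blk=13 s=1: MISS | VC []
  [1] addr=0xc7 blk=24 s=0: MISS | VC []
  [2] addr=0xc4 blk=24 s=0: L1-HIT | VC []
  [3] addr=0xaa blk=21 s=1: MISS | VC [13]
  [4] addr=0x22 blk=4 s=0: MISS | VC [13, 24]
  [5] addr=0xae blk=21 s=1: L1-HIT | VC [13, 24]
  [6] addr=0xa8 blk=21 s=1: L1-HIT | VC [13, 24]
  [7] addr=0x2c blk=5 s=1: MISS | VC [13, 24, 21]
  [8] addr=0x4c blk=9 s=1: MISS | VC [13, 24, 21, 5]
  [9] addr=0x48 blk=9 s=1: L1-HIT | VC [13, 24, 21, 5]
  [10] addr=0x69 blk=13 s=1: VC-HIT | VC [9, 24, 21, 5]
  [11] addr=0x2b blk=5 s=1: VC-HIT | VC [9, 24, 21, 13]
  [12] addr=0x49 blk=9 s=1: VC-HIT | VC [5, 24, 21, 13]
  [13] addr=0x2a blk=5 s=1: VC-HIT | VC [9, 24, 21, 13]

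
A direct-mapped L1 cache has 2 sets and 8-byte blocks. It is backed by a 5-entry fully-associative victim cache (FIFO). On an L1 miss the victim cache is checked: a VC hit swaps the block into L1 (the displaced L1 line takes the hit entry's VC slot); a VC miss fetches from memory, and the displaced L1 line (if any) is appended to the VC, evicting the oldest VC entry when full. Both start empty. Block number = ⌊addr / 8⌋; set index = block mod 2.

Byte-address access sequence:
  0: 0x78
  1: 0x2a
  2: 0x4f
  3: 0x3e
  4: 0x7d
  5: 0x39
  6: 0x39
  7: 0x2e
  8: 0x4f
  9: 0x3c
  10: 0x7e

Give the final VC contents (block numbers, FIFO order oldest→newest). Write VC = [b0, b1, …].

#0 0x78→b15/s1 MISS; vc=[]
#1 0x2a→b5/s1 MISS; vc=[15]
#2 0x4f→b9/s1 MISS; vc=[15,5]
#3 0x3e→b7/s1 MISS; vc=[15,5,9]
#4 0x7d→b15/s1 VC-HIT; vc=[7,5,9]
#5 0x39→b7/s1 VC-HIT; vc=[15,5,9]
#6 0x39→b7/s1 L1-HIT; vc=[15,5,9]
#7 0x2e→b5/s1 VC-HIT; vc=[15,7,9]
#8 0x4f→b9/s1 VC-HIT; vc=[15,7,5]
#9 0x3c→b7/s1 VC-HIT; vc=[15,9,5]
#10 0x7e→b15/s1 VC-HIT; vc=[7,9,5]

VC = [7, 9, 5]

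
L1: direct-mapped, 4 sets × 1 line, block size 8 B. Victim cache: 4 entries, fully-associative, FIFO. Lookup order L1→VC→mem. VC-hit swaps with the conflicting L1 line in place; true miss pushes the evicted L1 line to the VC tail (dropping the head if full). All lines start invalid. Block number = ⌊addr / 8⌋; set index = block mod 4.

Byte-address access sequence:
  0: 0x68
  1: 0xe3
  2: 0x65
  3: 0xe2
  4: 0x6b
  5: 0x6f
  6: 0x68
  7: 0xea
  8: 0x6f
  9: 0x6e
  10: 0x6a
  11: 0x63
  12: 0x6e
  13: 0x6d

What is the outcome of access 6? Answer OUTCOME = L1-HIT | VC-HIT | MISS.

0: 0x68 (blk 13, set 1) → MISS  vc=[]
1: 0xe3 (blk 28, set 0) → MISS  vc=[]
2: 0x65 (blk 12, set 0) → MISS  vc=[28]
3: 0xe2 (blk 28, set 0) → VC-HIT  vc=[12]
4: 0x6b (blk 13, set 1) → L1-HIT  vc=[12]
5: 0x6f (blk 13, set 1) → L1-HIT  vc=[12]
6: 0x68 (blk 13, set 1) → L1-HIT  vc=[12]
7: 0xea (blk 29, set 1) → MISS  vc=[12, 13]
8: 0x6f (blk 13, set 1) → VC-HIT  vc=[12, 29]
9: 0x6e (blk 13, set 1) → L1-HIT  vc=[12, 29]
10: 0x6a (blk 13, set 1) → L1-HIT  vc=[12, 29]
11: 0x63 (blk 12, set 0) → VC-HIT  vc=[28, 29]
12: 0x6e (blk 13, set 1) → L1-HIT  vc=[28, 29]
13: 0x6d (blk 13, set 1) → L1-HIT  vc=[28, 29]

OUTCOME = L1-HIT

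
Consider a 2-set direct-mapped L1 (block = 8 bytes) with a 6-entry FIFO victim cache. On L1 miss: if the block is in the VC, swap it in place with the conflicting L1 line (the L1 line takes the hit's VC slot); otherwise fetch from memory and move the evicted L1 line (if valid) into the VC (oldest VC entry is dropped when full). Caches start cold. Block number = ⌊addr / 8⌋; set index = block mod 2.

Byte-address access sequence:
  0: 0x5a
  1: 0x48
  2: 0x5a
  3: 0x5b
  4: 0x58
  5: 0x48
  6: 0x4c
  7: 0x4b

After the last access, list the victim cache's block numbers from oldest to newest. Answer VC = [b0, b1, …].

0: 0x5a (blk 11, set 1) → MISS  vc=[]
1: 0x48 (blk 9, set 1) → MISS  vc=[11]
2: 0x5a (blk 11, set 1) → VC-HIT  vc=[9]
3: 0x5b (blk 11, set 1) → L1-HIT  vc=[9]
4: 0x58 (blk 11, set 1) → L1-HIT  vc=[9]
5: 0x48 (blk 9, set 1) → VC-HIT  vc=[11]
6: 0x4c (blk 9, set 1) → L1-HIT  vc=[11]
7: 0x4b (blk 9, set 1) → L1-HIT  vc=[11]

VC = [11]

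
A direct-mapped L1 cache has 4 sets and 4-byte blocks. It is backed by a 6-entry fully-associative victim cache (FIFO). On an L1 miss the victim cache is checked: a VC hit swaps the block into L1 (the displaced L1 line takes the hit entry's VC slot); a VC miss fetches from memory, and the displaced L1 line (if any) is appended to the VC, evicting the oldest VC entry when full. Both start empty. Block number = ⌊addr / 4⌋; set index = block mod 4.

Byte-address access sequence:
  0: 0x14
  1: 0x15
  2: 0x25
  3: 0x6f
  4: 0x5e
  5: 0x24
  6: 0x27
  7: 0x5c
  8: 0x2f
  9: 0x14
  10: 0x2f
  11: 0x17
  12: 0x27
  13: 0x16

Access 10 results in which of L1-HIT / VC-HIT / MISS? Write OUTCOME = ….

#0 0x14→b5/s1 MISS; vc=[]
#1 0x15→b5/s1 L1-HIT; vc=[]
#2 0x25→b9/s1 MISS; vc=[5]
#3 0x6f→b27/s3 MISS; vc=[5]
#4 0x5e→b23/s3 MISS; vc=[5,27]
#5 0x24→b9/s1 L1-HIT; vc=[5,27]
#6 0x27→b9/s1 L1-HIT; vc=[5,27]
#7 0x5c→b23/s3 L1-HIT; vc=[5,27]
#8 0x2f→b11/s3 MISS; vc=[5,27,23]
#9 0x14→b5/s1 VC-HIT; vc=[9,27,23]
#10 0x2f→b11/s3 L1-HIT; vc=[9,27,23]
#11 0x17→b5/s1 L1-HIT; vc=[9,27,23]
#12 0x27→b9/s1 VC-HIT; vc=[5,27,23]
#13 0x16→b5/s1 VC-HIT; vc=[9,27,23]

OUTCOME = L1-HIT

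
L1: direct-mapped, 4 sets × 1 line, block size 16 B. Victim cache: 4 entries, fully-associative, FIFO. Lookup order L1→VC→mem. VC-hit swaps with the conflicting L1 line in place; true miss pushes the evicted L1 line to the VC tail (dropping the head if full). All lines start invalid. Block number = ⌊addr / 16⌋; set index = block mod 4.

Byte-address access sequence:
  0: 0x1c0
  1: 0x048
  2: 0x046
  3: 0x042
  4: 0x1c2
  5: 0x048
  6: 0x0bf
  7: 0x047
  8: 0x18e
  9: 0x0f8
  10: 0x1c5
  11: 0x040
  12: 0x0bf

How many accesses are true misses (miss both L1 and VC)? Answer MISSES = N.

MISSES = 5

  [0] addr=0x1c0 blk=28 s=0: MISS | VC []
  [1] addr=0x48 blk=4 s=0: MISS | VC [28]
  [2] addr=0x46 blk=4 s=0: L1-HIT | VC [28]
  [3] addr=0x42 blk=4 s=0: L1-HIT | VC [28]
  [4] addr=0x1c2 blk=28 s=0: VC-HIT | VC [4]
  [5] addr=0x48 blk=4 s=0: VC-HIT | VC [28]
  [6] addr=0xbf blk=11 s=3: MISS | VC [28]
  [7] addr=0x47 blk=4 s=0: L1-HIT | VC [28]
  [8] addr=0x18e blk=24 s=0: MISS | VC [28, 4]
  [9] addr=0xf8 blk=15 s=3: MISS | VC [28, 4, 11]
  [10] addr=0x1c5 blk=28 s=0: VC-HIT | VC [24, 4, 11]
  [11] addr=0x40 blk=4 s=0: VC-HIT | VC [24, 28, 11]
  [12] addr=0xbf blk=11 s=3: VC-HIT | VC [24, 28, 15]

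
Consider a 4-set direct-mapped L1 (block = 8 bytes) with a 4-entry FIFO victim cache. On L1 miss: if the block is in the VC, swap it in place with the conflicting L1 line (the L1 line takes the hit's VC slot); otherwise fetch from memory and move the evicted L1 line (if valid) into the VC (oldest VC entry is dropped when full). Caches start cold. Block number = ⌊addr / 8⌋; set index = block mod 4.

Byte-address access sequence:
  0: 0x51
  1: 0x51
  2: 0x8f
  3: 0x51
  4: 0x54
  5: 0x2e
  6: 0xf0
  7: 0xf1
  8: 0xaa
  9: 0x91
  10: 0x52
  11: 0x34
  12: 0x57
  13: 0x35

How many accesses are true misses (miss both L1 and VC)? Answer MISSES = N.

MISSES = 7

0: 0x51 (blk 10, set 2) → MISS  vc=[]
1: 0x51 (blk 10, set 2) → L1-HIT  vc=[]
2: 0x8f (blk 17, set 1) → MISS  vc=[]
3: 0x51 (blk 10, set 2) → L1-HIT  vc=[]
4: 0x54 (blk 10, set 2) → L1-HIT  vc=[]
5: 0x2e (blk 5, set 1) → MISS  vc=[17]
6: 0xf0 (blk 30, set 2) → MISS  vc=[17, 10]
7: 0xf1 (blk 30, set 2) → L1-HIT  vc=[17, 10]
8: 0xaa (blk 21, set 1) → MISS  vc=[17, 10, 5]
9: 0x91 (blk 18, set 2) → MISS  vc=[17, 10, 5, 30]
10: 0x52 (blk 10, set 2) → VC-HIT  vc=[17, 18, 5, 30]
11: 0x34 (blk 6, set 2) → MISS  vc=[18, 5, 30, 10]
12: 0x57 (blk 10, set 2) → VC-HIT  vc=[18, 5, 30, 6]
13: 0x35 (blk 6, set 2) → VC-HIT  vc=[18, 5, 30, 10]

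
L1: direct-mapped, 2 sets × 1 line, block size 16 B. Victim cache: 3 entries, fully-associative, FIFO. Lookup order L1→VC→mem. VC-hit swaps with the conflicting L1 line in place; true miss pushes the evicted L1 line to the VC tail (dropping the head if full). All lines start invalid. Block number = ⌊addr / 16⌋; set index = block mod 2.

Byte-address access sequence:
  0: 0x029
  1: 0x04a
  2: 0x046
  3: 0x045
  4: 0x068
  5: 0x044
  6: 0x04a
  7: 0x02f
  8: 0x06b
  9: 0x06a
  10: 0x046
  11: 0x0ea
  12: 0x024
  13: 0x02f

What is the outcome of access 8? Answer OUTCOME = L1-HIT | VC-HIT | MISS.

OUTCOME = VC-HIT

  [0] addr=0x29 blk=2 s=0: MISS | VC []
  [1] addr=0x4a blk=4 s=0: MISS | VC [2]
  [2] addr=0x46 blk=4 s=0: L1-HIT | VC [2]
  [3] addr=0x45 blk=4 s=0: L1-HIT | VC [2]
  [4] addr=0x68 blk=6 s=0: MISS | VC [2, 4]
  [5] addr=0x44 blk=4 s=0: VC-HIT | VC [2, 6]
  [6] addr=0x4a blk=4 s=0: L1-HIT | VC [2, 6]
  [7] addr=0x2f blk=2 s=0: VC-HIT | VC [4, 6]
  [8] addr=0x6b blk=6 s=0: VC-HIT | VC [4, 2]
  [9] addr=0x6a blk=6 s=0: L1-HIT | VC [4, 2]
  [10] addr=0x46 blk=4 s=0: VC-HIT | VC [6, 2]
  [11] addr=0xea blk=14 s=0: MISS | VC [6, 2, 4]
  [12] addr=0x24 blk=2 s=0: VC-HIT | VC [6, 14, 4]
  [13] addr=0x2f blk=2 s=0: L1-HIT | VC [6, 14, 4]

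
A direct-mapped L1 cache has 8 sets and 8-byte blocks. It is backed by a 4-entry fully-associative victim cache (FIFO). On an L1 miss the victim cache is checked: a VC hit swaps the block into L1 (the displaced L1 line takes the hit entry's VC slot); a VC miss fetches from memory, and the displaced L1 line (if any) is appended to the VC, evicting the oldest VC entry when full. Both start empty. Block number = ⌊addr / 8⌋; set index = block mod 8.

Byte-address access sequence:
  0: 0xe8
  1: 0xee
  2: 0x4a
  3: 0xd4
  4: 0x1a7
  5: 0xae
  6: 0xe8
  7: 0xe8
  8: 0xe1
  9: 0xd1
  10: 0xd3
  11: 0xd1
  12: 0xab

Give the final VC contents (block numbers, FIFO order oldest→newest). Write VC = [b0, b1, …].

VC = [29, 52]

  [0] addr=0xe8 blk=29 s=5: MISS | VC []
  [1] addr=0xee blk=29 s=5: L1-HIT | VC []
  [2] addr=0x4a blk=9 s=1: MISS | VC []
  [3] addr=0xd4 blk=26 s=2: MISS | VC []
  [4] addr=0x1a7 blk=52 s=4: MISS | VC []
  [5] addr=0xae blk=21 s=5: MISS | VC [29]
  [6] addr=0xe8 blk=29 s=5: VC-HIT | VC [21]
  [7] addr=0xe8 blk=29 s=5: L1-HIT | VC [21]
  [8] addr=0xe1 blk=28 s=4: MISS | VC [21, 52]
  [9] addr=0xd1 blk=26 s=2: L1-HIT | VC [21, 52]
  [10] addr=0xd3 blk=26 s=2: L1-HIT | VC [21, 52]
  [11] addr=0xd1 blk=26 s=2: L1-HIT | VC [21, 52]
  [12] addr=0xab blk=21 s=5: VC-HIT | VC [29, 52]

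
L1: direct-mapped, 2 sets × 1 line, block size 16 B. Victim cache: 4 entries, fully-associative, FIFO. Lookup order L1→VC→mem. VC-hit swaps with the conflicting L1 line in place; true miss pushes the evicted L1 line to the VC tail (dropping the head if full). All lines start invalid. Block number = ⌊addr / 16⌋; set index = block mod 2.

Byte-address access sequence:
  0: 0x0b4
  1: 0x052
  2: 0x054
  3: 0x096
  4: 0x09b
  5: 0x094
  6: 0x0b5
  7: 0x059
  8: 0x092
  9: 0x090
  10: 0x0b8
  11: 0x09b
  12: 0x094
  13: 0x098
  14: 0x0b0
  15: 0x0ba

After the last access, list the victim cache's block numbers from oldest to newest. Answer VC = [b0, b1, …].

VC = [5, 9]

0: 0xb4 (blk 11, set 1) → MISS  vc=[]
1: 0x52 (blk 5, set 1) → MISS  vc=[11]
2: 0x54 (blk 5, set 1) → L1-HIT  vc=[11]
3: 0x96 (blk 9, set 1) → MISS  vc=[11, 5]
4: 0x9b (blk 9, set 1) → L1-HIT  vc=[11, 5]
5: 0x94 (blk 9, set 1) → L1-HIT  vc=[11, 5]
6: 0xb5 (blk 11, set 1) → VC-HIT  vc=[9, 5]
7: 0x59 (blk 5, set 1) → VC-HIT  vc=[9, 11]
8: 0x92 (blk 9, set 1) → VC-HIT  vc=[5, 11]
9: 0x90 (blk 9, set 1) → L1-HIT  vc=[5, 11]
10: 0xb8 (blk 11, set 1) → VC-HIT  vc=[5, 9]
11: 0x9b (blk 9, set 1) → VC-HIT  vc=[5, 11]
12: 0x94 (blk 9, set 1) → L1-HIT  vc=[5, 11]
13: 0x98 (blk 9, set 1) → L1-HIT  vc=[5, 11]
14: 0xb0 (blk 11, set 1) → VC-HIT  vc=[5, 9]
15: 0xba (blk 11, set 1) → L1-HIT  vc=[5, 9]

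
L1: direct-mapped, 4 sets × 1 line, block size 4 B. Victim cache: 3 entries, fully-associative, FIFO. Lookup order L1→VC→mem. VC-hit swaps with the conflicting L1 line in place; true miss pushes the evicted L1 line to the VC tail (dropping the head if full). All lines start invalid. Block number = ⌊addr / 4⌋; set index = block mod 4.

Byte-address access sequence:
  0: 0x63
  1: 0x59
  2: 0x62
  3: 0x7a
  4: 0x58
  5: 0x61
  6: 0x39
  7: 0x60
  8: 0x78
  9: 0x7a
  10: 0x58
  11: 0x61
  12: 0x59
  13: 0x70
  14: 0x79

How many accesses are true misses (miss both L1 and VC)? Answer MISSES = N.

MISSES = 5

0: 0x63 (blk 24, set 0) → MISS  vc=[]
1: 0x59 (blk 22, set 2) → MISS  vc=[]
2: 0x62 (blk 24, set 0) → L1-HIT  vc=[]
3: 0x7a (blk 30, set 2) → MISS  vc=[22]
4: 0x58 (blk 22, set 2) → VC-HIT  vc=[30]
5: 0x61 (blk 24, set 0) → L1-HIT  vc=[30]
6: 0x39 (blk 14, set 2) → MISS  vc=[30, 22]
7: 0x60 (blk 24, set 0) → L1-HIT  vc=[30, 22]
8: 0x78 (blk 30, set 2) → VC-HIT  vc=[14, 22]
9: 0x7a (blk 30, set 2) → L1-HIT  vc=[14, 22]
10: 0x58 (blk 22, set 2) → VC-HIT  vc=[14, 30]
11: 0x61 (blk 24, set 0) → L1-HIT  vc=[14, 30]
12: 0x59 (blk 22, set 2) → L1-HIT  vc=[14, 30]
13: 0x70 (blk 28, set 0) → MISS  vc=[14, 30, 24]
14: 0x79 (blk 30, set 2) → VC-HIT  vc=[14, 22, 24]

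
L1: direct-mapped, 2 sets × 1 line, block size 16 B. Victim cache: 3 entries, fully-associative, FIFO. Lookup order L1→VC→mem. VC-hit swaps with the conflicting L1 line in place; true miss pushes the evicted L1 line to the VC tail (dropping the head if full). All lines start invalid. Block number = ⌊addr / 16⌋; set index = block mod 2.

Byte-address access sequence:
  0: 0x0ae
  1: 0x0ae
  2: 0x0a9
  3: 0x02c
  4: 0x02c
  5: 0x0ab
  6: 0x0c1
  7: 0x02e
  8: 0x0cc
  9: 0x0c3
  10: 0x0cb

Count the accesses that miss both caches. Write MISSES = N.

MISSES = 3

0: 0xae (blk 10, set 0) → MISS  vc=[]
1: 0xae (blk 10, set 0) → L1-HIT  vc=[]
2: 0xa9 (blk 10, set 0) → L1-HIT  vc=[]
3: 0x2c (blk 2, set 0) → MISS  vc=[10]
4: 0x2c (blk 2, set 0) → L1-HIT  vc=[10]
5: 0xab (blk 10, set 0) → VC-HIT  vc=[2]
6: 0xc1 (blk 12, set 0) → MISS  vc=[2, 10]
7: 0x2e (blk 2, set 0) → VC-HIT  vc=[12, 10]
8: 0xcc (blk 12, set 0) → VC-HIT  vc=[2, 10]
9: 0xc3 (blk 12, set 0) → L1-HIT  vc=[2, 10]
10: 0xcb (blk 12, set 0) → L1-HIT  vc=[2, 10]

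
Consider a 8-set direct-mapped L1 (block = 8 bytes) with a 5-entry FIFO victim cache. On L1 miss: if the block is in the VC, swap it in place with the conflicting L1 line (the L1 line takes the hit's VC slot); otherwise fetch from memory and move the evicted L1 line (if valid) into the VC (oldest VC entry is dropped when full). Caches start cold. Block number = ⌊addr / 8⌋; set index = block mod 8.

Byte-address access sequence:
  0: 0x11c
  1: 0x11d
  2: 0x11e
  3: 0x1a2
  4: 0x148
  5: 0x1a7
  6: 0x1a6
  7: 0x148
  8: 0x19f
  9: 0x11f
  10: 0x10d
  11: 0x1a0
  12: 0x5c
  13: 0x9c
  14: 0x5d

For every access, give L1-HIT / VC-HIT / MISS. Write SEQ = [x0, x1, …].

0: 0x11c (blk 35, set 3) → MISS  vc=[]
1: 0x11d (blk 35, set 3) → L1-HIT  vc=[]
2: 0x11e (blk 35, set 3) → L1-HIT  vc=[]
3: 0x1a2 (blk 52, set 4) → MISS  vc=[]
4: 0x148 (blk 41, set 1) → MISS  vc=[]
5: 0x1a7 (blk 52, set 4) → L1-HIT  vc=[]
6: 0x1a6 (blk 52, set 4) → L1-HIT  vc=[]
7: 0x148 (blk 41, set 1) → L1-HIT  vc=[]
8: 0x19f (blk 51, set 3) → MISS  vc=[35]
9: 0x11f (blk 35, set 3) → VC-HIT  vc=[51]
10: 0x10d (blk 33, set 1) → MISS  vc=[51, 41]
11: 0x1a0 (blk 52, set 4) → L1-HIT  vc=[51, 41]
12: 0x5c (blk 11, set 3) → MISS  vc=[51, 41, 35]
13: 0x9c (blk 19, set 3) → MISS  vc=[51, 41, 35, 11]
14: 0x5d (blk 11, set 3) → VC-HIT  vc=[51, 41, 35, 19]

SEQ = [MISS, L1-HIT, L1-HIT, MISS, MISS, L1-HIT, L1-HIT, L1-HIT, MISS, VC-HIT, MISS, L1-HIT, MISS, MISS, VC-HIT]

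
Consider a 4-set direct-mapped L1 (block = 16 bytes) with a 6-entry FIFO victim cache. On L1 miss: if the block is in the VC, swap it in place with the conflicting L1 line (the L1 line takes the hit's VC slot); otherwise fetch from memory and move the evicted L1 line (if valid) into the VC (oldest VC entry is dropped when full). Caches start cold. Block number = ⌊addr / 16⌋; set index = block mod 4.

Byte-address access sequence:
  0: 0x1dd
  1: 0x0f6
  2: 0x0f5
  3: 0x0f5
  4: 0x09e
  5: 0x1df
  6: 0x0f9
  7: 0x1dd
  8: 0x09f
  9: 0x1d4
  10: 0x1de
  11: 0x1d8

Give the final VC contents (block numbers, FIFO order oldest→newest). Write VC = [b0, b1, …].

  [0] addr=0x1dd blk=29 s=1: MISS | VC []
  [1] addr=0xf6 blk=15 s=3: MISS | VC []
  [2] addr=0xf5 blk=15 s=3: L1-HIT | VC []
  [3] addr=0xf5 blk=15 s=3: L1-HIT | VC []
  [4] addr=0x9e blk=9 s=1: MISS | VC [29]
  [5] addr=0x1df blk=29 s=1: VC-HIT | VC [9]
  [6] addr=0xf9 blk=15 s=3: L1-HIT | VC [9]
  [7] addr=0x1dd blk=29 s=1: L1-HIT | VC [9]
  [8] addr=0x9f blk=9 s=1: VC-HIT | VC [29]
  [9] addr=0x1d4 blk=29 s=1: VC-HIT | VC [9]
  [10] addr=0x1de blk=29 s=1: L1-HIT | VC [9]
  [11] addr=0x1d8 blk=29 s=1: L1-HIT | VC [9]

VC = [9]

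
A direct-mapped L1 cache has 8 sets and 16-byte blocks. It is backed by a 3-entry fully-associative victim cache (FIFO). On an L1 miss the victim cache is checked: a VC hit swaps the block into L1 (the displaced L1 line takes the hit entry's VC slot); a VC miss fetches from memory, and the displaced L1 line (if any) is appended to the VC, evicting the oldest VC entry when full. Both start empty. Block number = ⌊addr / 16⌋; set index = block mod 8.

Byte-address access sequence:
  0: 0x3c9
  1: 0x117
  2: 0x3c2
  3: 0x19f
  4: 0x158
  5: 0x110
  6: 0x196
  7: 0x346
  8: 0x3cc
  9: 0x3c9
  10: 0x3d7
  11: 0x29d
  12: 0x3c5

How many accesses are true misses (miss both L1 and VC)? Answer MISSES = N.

  [0] addr=0x3c9 blk=60 s=4: MISS | VC []
  [1] addr=0x117 blk=17 s=1: MISS | VC []
  [2] addr=0x3c2 blk=60 s=4: L1-HIT | VC []
  [3] addr=0x19f blk=25 s=1: MISS | VC [17]
  [4] addr=0x158 blk=21 s=5: MISS | VC [17]
  [5] addr=0x110 blk=17 s=1: VC-HIT | VC [25]
  [6] addr=0x196 blk=25 s=1: VC-HIT | VC [17]
  [7] addr=0x346 blk=52 s=4: MISS | VC [17, 60]
  [8] addr=0x3cc blk=60 s=4: VC-HIT | VC [17, 52]
  [9] addr=0x3c9 blk=60 s=4: L1-HIT | VC [17, 52]
  [10] addr=0x3d7 blk=61 s=5: MISS | VC [17, 52, 21]
  [11] addr=0x29d blk=41 s=1: MISS | VC [52, 21, 25]
  [12] addr=0x3c5 blk=60 s=4: L1-HIT | VC [52, 21, 25]

MISSES = 7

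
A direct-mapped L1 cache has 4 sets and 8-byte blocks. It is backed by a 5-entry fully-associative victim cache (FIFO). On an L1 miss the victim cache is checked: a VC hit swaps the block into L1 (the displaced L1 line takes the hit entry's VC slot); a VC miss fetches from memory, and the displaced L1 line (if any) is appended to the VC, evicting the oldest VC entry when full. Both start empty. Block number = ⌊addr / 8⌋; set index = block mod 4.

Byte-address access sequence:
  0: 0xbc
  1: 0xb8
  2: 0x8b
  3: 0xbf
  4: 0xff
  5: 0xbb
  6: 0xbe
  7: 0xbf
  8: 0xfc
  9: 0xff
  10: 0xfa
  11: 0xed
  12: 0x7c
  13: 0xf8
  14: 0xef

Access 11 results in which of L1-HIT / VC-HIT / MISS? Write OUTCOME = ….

OUTCOME = MISS

#0 0xbc→b23/s3 MISS; vc=[]
#1 0xb8→b23/s3 L1-HIT; vc=[]
#2 0x8b→b17/s1 MISS; vc=[]
#3 0xbf→b23/s3 L1-HIT; vc=[]
#4 0xff→b31/s3 MISS; vc=[23]
#5 0xbb→b23/s3 VC-HIT; vc=[31]
#6 0xbe→b23/s3 L1-HIT; vc=[31]
#7 0xbf→b23/s3 L1-HIT; vc=[31]
#8 0xfc→b31/s3 VC-HIT; vc=[23]
#9 0xff→b31/s3 L1-HIT; vc=[23]
#10 0xfa→b31/s3 L1-HIT; vc=[23]
#11 0xed→b29/s1 MISS; vc=[23,17]
#12 0x7c→b15/s3 MISS; vc=[23,17,31]
#13 0xf8→b31/s3 VC-HIT; vc=[23,17,15]
#14 0xef→b29/s1 L1-HIT; vc=[23,17,15]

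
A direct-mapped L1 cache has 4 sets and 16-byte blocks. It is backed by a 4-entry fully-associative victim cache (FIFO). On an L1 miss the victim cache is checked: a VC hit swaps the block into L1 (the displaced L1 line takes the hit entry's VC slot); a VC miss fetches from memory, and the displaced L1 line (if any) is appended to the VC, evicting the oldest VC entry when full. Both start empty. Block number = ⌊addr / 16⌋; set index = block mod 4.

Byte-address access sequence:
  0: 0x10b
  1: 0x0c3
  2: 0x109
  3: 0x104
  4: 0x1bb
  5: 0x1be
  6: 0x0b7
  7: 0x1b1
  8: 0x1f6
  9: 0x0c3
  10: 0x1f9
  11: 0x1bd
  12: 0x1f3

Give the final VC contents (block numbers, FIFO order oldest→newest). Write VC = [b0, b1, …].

VC = [16, 11, 27]

#0 0x10b→b16/s0 MISS; vc=[]
#1 0xc3→b12/s0 MISS; vc=[16]
#2 0x109→b16/s0 VC-HIT; vc=[12]
#3 0x104→b16/s0 L1-HIT; vc=[12]
#4 0x1bb→b27/s3 MISS; vc=[12]
#5 0x1be→b27/s3 L1-HIT; vc=[12]
#6 0xb7→b11/s3 MISS; vc=[12,27]
#7 0x1b1→b27/s3 VC-HIT; vc=[12,11]
#8 0x1f6→b31/s3 MISS; vc=[12,11,27]
#9 0xc3→b12/s0 VC-HIT; vc=[16,11,27]
#10 0x1f9→b31/s3 L1-HIT; vc=[16,11,27]
#11 0x1bd→b27/s3 VC-HIT; vc=[16,11,31]
#12 0x1f3→b31/s3 VC-HIT; vc=[16,11,27]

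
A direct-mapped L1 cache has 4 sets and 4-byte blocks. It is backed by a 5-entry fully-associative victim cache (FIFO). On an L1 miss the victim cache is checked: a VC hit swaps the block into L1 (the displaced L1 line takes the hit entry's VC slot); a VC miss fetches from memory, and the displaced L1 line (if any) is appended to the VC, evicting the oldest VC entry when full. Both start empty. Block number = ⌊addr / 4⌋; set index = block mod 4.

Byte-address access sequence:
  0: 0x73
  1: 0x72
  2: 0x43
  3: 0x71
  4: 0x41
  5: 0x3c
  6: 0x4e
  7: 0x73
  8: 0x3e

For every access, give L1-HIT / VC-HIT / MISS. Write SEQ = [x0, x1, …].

SEQ = [MISS, L1-HIT, MISS, VC-HIT, VC-HIT, MISS, MISS, VC-HIT, VC-HIT]

#0 0x73→b28/s0 MISS; vc=[]
#1 0x72→b28/s0 L1-HIT; vc=[]
#2 0x43→b16/s0 MISS; vc=[28]
#3 0x71→b28/s0 VC-HIT; vc=[16]
#4 0x41→b16/s0 VC-HIT; vc=[28]
#5 0x3c→b15/s3 MISS; vc=[28]
#6 0x4e→b19/s3 MISS; vc=[28,15]
#7 0x73→b28/s0 VC-HIT; vc=[16,15]
#8 0x3e→b15/s3 VC-HIT; vc=[16,19]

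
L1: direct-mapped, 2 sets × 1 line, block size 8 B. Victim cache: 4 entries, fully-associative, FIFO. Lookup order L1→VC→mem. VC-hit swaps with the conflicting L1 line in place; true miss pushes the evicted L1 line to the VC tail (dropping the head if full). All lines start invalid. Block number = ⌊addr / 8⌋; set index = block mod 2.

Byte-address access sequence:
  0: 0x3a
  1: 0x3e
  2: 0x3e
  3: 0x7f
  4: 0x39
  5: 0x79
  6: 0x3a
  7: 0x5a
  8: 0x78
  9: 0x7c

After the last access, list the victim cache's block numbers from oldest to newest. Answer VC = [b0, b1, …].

0: 0x3a (blk 7, set 1) → MISS  vc=[]
1: 0x3e (blk 7, set 1) → L1-HIT  vc=[]
2: 0x3e (blk 7, set 1) → L1-HIT  vc=[]
3: 0x7f (blk 15, set 1) → MISS  vc=[7]
4: 0x39 (blk 7, set 1) → VC-HIT  vc=[15]
5: 0x79 (blk 15, set 1) → VC-HIT  vc=[7]
6: 0x3a (blk 7, set 1) → VC-HIT  vc=[15]
7: 0x5a (blk 11, set 1) → MISS  vc=[15, 7]
8: 0x78 (blk 15, set 1) → VC-HIT  vc=[11, 7]
9: 0x7c (blk 15, set 1) → L1-HIT  vc=[11, 7]

VC = [11, 7]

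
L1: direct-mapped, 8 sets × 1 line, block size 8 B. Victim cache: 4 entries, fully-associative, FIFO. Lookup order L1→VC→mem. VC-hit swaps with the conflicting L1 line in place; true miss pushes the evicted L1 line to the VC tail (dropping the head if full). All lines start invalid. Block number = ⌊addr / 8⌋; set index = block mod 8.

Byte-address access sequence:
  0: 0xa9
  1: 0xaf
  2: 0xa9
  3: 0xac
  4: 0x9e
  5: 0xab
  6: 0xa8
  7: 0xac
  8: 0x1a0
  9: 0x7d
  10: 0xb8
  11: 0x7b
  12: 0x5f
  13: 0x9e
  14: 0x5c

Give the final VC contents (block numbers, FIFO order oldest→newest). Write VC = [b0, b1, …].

VC = [23, 19]

#0 0xa9→b21/s5 MISS; vc=[]
#1 0xaf→b21/s5 L1-HIT; vc=[]
#2 0xa9→b21/s5 L1-HIT; vc=[]
#3 0xac→b21/s5 L1-HIT; vc=[]
#4 0x9e→b19/s3 MISS; vc=[]
#5 0xab→b21/s5 L1-HIT; vc=[]
#6 0xa8→b21/s5 L1-HIT; vc=[]
#7 0xac→b21/s5 L1-HIT; vc=[]
#8 0x1a0→b52/s4 MISS; vc=[]
#9 0x7d→b15/s7 MISS; vc=[]
#10 0xb8→b23/s7 MISS; vc=[15]
#11 0x7b→b15/s7 VC-HIT; vc=[23]
#12 0x5f→b11/s3 MISS; vc=[23,19]
#13 0x9e→b19/s3 VC-HIT; vc=[23,11]
#14 0x5c→b11/s3 VC-HIT; vc=[23,19]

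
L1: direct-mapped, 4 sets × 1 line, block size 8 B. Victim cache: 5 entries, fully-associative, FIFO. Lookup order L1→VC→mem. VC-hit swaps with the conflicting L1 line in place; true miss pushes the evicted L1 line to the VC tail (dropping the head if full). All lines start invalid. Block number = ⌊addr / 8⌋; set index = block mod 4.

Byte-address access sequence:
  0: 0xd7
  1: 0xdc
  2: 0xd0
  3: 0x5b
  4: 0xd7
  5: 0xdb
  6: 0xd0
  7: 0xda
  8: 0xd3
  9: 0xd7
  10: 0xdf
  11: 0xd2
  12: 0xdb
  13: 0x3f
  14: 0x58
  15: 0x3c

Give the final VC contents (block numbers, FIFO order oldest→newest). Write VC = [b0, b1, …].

VC = [11, 27]

0: 0xd7 (blk 26, set 2) → MISS  vc=[]
1: 0xdc (blk 27, set 3) → MISS  vc=[]
2: 0xd0 (blk 26, set 2) → L1-HIT  vc=[]
3: 0x5b (blk 11, set 3) → MISS  vc=[27]
4: 0xd7 (blk 26, set 2) → L1-HIT  vc=[27]
5: 0xdb (blk 27, set 3) → VC-HIT  vc=[11]
6: 0xd0 (blk 26, set 2) → L1-HIT  vc=[11]
7: 0xda (blk 27, set 3) → L1-HIT  vc=[11]
8: 0xd3 (blk 26, set 2) → L1-HIT  vc=[11]
9: 0xd7 (blk 26, set 2) → L1-HIT  vc=[11]
10: 0xdf (blk 27, set 3) → L1-HIT  vc=[11]
11: 0xd2 (blk 26, set 2) → L1-HIT  vc=[11]
12: 0xdb (blk 27, set 3) → L1-HIT  vc=[11]
13: 0x3f (blk 7, set 3) → MISS  vc=[11, 27]
14: 0x58 (blk 11, set 3) → VC-HIT  vc=[7, 27]
15: 0x3c (blk 7, set 3) → VC-HIT  vc=[11, 27]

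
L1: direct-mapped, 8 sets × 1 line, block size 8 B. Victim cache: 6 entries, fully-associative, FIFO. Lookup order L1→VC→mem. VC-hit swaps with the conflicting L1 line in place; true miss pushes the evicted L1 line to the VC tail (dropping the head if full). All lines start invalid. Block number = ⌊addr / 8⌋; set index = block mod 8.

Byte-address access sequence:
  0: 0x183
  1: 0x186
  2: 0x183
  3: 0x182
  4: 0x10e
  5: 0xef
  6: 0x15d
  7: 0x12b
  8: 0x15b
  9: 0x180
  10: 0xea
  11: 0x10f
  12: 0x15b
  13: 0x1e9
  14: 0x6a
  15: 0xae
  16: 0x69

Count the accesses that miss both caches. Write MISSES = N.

  [0] addr=0x183 blk=48 s=0: MISS | VC []
  [1] addr=0x186 blk=48 s=0: L1-HIT | VC []
  [2] addr=0x183 blk=48 s=0: L1-HIT | VC []
  [3] addr=0x182 blk=48 s=0: L1-HIT | VC []
  [4] addr=0x10e blk=33 s=1: MISS | VC []
  [5] addr=0xef blk=29 s=5: MISS | VC []
  [6] addr=0x15d blk=43 s=3: MISS | VC []
  [7] addr=0x12b blk=37 s=5: MISS | VC [29]
  [8] addr=0x15b blk=43 s=3: L1-HIT | VC [29]
  [9] addr=0x180 blk=48 s=0: L1-HIT | VC [29]
  [10] addr=0xea blk=29 s=5: VC-HIT | VC [37]
  [11] addr=0x10f blk=33 s=1: L1-HIT | VC [37]
  [12] addr=0x15b blk=43 s=3: L1-HIT | VC [37]
  [13] addr=0x1e9 blk=61 s=5: MISS | VC [37, 29]
  [14] addr=0x6a blk=13 s=5: MISS | VC [37, 29, 61]
  [15] addr=0xae blk=21 s=5: MISS | VC [37, 29, 61, 13]
  [16] addr=0x69 blk=13 s=5: VC-HIT | VC [37, 29, 61, 21]

MISSES = 8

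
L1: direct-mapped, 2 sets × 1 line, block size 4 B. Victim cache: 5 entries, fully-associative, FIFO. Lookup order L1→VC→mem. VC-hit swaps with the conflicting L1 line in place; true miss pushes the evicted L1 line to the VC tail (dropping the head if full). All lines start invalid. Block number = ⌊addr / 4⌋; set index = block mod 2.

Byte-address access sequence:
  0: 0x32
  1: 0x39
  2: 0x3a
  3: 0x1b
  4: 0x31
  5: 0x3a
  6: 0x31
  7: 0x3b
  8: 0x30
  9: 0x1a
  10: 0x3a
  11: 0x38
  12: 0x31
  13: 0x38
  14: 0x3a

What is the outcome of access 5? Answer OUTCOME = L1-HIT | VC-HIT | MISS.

  [0] addr=0x32 blk=12 s=0: MISS | VC []
  [1] addr=0x39 blk=14 s=0: MISS | VC [12]
  [2] addr=0x3a blk=14 s=0: L1-HIT | VC [12]
  [3] addr=0x1b blk=6 s=0: MISS | VC [12, 14]
  [4] addr=0x31 blk=12 s=0: VC-HIT | VC [6, 14]
  [5] addr=0x3a blk=14 s=0: VC-HIT | VC [6, 12]
  [6] addr=0x31 blk=12 s=0: VC-HIT | VC [6, 14]
  [7] addr=0x3b blk=14 s=0: VC-HIT | VC [6, 12]
  [8] addr=0x30 blk=12 s=0: VC-HIT | VC [6, 14]
  [9] addr=0x1a blk=6 s=0: VC-HIT | VC [12, 14]
  [10] addr=0x3a blk=14 s=0: VC-HIT | VC [12, 6]
  [11] addr=0x38 blk=14 s=0: L1-HIT | VC [12, 6]
  [12] addr=0x31 blk=12 s=0: VC-HIT | VC [14, 6]
  [13] addr=0x38 blk=14 s=0: VC-HIT | VC [12, 6]
  [14] addr=0x3a blk=14 s=0: L1-HIT | VC [12, 6]

OUTCOME = VC-HIT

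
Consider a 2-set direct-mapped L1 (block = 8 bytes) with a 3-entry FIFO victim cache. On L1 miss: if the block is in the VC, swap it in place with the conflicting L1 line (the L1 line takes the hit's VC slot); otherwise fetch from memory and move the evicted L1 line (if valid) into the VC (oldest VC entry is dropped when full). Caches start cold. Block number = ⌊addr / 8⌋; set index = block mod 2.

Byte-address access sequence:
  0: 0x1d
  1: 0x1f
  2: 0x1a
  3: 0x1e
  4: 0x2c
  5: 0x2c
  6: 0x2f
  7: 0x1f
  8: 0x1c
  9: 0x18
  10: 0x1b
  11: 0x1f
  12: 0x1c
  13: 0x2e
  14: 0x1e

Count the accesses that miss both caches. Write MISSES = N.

  [0] addr=0x1d blk=3 s=1: MISS | VC []
  [1] addr=0x1f blk=3 s=1: L1-HIT | VC []
  [2] addr=0x1a blk=3 s=1: L1-HIT | VC []
  [3] addr=0x1e blk=3 s=1: L1-HIT | VC []
  [4] addr=0x2c blk=5 s=1: MISS | VC [3]
  [5] addr=0x2c blk=5 s=1: L1-HIT | VC [3]
  [6] addr=0x2f blk=5 s=1: L1-HIT | VC [3]
  [7] addr=0x1f blk=3 s=1: VC-HIT | VC [5]
  [8] addr=0x1c blk=3 s=1: L1-HIT | VC [5]
  [9] addr=0x18 blk=3 s=1: L1-HIT | VC [5]
  [10] addr=0x1b blk=3 s=1: L1-HIT | VC [5]
  [11] addr=0x1f blk=3 s=1: L1-HIT | VC [5]
  [12] addr=0x1c blk=3 s=1: L1-HIT | VC [5]
  [13] addr=0x2e blk=5 s=1: VC-HIT | VC [3]
  [14] addr=0x1e blk=3 s=1: VC-HIT | VC [5]

MISSES = 2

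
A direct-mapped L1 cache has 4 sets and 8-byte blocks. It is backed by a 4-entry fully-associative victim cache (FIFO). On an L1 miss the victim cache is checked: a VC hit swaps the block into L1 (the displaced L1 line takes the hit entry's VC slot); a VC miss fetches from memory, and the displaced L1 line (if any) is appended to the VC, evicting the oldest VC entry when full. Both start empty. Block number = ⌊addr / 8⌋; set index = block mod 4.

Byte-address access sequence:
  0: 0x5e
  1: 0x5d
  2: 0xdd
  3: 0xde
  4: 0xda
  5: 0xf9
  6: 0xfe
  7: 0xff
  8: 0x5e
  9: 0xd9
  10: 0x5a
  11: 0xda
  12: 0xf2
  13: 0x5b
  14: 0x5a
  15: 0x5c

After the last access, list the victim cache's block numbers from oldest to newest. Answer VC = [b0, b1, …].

#0 0x5e→b11/s3 MISS; vc=[]
#1 0x5d→b11/s3 L1-HIT; vc=[]
#2 0xdd→b27/s3 MISS; vc=[11]
#3 0xde→b27/s3 L1-HIT; vc=[11]
#4 0xda→b27/s3 L1-HIT; vc=[11]
#5 0xf9→b31/s3 MISS; vc=[11,27]
#6 0xfe→b31/s3 L1-HIT; vc=[11,27]
#7 0xff→b31/s3 L1-HIT; vc=[11,27]
#8 0x5e→b11/s3 VC-HIT; vc=[31,27]
#9 0xd9→b27/s3 VC-HIT; vc=[31,11]
#10 0x5a→b11/s3 VC-HIT; vc=[31,27]
#11 0xda→b27/s3 VC-HIT; vc=[31,11]
#12 0xf2→b30/s2 MISS; vc=[31,11]
#13 0x5b→b11/s3 VC-HIT; vc=[31,27]
#14 0x5a→b11/s3 L1-HIT; vc=[31,27]
#15 0x5c→b11/s3 L1-HIT; vc=[31,27]

VC = [31, 27]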